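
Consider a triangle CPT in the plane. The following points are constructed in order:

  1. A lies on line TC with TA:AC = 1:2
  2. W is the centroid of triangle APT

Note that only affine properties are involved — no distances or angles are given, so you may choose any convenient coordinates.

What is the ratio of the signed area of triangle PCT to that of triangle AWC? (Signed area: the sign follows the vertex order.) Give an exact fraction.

[PCT]:[AWC] = 9/2

Work in coordinates with C = (0, 0), P = (1, 0), T = (0, 1).
1. A lies on line TC with TA:AC = 1:2 ⇒ A = (0, 2/3)
2. W is the centroid of triangle APT ⇒ W = (1/3, 5/9)
2·[PCT] = -1, 2·[AWC] = -2/9
[PCT]:[AWC] = -1:-2/9 = 9/2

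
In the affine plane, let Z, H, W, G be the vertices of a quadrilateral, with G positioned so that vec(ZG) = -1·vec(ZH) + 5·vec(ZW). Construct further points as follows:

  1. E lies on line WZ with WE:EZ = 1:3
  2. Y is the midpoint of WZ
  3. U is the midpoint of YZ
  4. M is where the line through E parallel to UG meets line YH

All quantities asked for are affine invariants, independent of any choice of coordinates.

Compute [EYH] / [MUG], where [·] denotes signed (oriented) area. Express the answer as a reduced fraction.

[EYH]:[MUG] = -1/2

Choose coordinates Z = (0, 0), H = (1, 0), W = (0, 1), G = (-1, 5).
1. E lies on line WZ with WE:EZ = 1:3 ⇒ E = (0, 3/4)
2. Y is the midpoint of WZ ⇒ Y = (0, 1/2)
3. U is the midpoint of YZ ⇒ U = (0, 1/4)
4. M is where the line through E parallel to UG meets line YH ⇒ M = (1/17, 8/17)
2·[EYH] = 1/4, 2·[MUG] = -1/2
[EYH]:[MUG] = 1/4:-1/2 = -1/2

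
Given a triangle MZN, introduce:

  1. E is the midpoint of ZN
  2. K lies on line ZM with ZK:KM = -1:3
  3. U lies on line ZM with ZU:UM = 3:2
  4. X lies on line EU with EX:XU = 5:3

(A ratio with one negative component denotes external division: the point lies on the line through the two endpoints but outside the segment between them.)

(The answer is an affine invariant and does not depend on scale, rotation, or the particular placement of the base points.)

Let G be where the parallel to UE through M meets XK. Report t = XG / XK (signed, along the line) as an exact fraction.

Work in coordinates with M = (0, 0), Z = (1, 0), N = (0, 1).
1. E is the midpoint of ZN ⇒ E = (1/2, 1/2)
2. K lies on line ZM with ZK:KM = -1:3 ⇒ K = (3/2, 0)
3. U lies on line ZM with ZU:UM = 3:2 ⇒ U = (2/5, 0)
4. X lies on line EU with EX:XU = 5:3 ⇒ X = (7/16, 3/16)
through M parallel to UE: direction (1/10, 1/2); meets XK at G = (9/176, 45/176)
G = X + t·(K−X) with t = -4/11

t = -4/11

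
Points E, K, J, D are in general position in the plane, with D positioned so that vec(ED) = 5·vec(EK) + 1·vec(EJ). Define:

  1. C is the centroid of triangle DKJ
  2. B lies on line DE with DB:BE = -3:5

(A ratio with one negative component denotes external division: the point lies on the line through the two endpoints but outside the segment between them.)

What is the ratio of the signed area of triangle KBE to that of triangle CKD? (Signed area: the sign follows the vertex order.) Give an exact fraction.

[KBE]:[CKD] = 3/2

Set E = (0, 0), K = (1, 0), J = (0, 1), D = (5, 1); any affine frame gives the same invariant.
1. C is the centroid of triangle DKJ ⇒ C = (2, 2/3)
2. B lies on line DE with DB:BE = -3:5 ⇒ B = (25/2, 5/2)
2·[KBE] = 5/2, 2·[CKD] = 5/3
[KBE]:[CKD] = 5/2:5/3 = 3/2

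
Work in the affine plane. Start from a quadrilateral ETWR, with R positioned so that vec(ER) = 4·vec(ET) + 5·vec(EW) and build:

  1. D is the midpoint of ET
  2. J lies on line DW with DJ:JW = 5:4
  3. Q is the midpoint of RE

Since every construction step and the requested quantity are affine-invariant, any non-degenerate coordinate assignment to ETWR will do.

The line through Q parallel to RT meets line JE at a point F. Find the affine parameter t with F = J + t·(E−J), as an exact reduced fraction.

t = 11/2

Work in coordinates with E = (0, 0), T = (1, 0), W = (0, 1), R = (4, 5).
1. D is the midpoint of ET ⇒ D = (1/2, 0)
2. J lies on line DW with DJ:JW = 5:4 ⇒ J = (2/9, 5/9)
3. Q is the midpoint of RE ⇒ Q = (2, 5/2)
through Q parallel to RT: direction (-3, -5); meets JE at F = (-1, -5/2)
F = J + t·(E−J) with t = 11/2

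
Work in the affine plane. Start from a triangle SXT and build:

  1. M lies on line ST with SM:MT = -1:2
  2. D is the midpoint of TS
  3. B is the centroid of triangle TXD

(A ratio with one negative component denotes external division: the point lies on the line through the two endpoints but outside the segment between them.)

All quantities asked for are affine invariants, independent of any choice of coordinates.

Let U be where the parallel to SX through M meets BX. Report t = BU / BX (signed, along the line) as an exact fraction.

Work in coordinates with S = (0, 0), X = (1, 0), T = (0, 1).
1. M lies on line ST with SM:MT = -1:2 ⇒ M = (0, -1)
2. D is the midpoint of TS ⇒ D = (0, 1/2)
3. B is the centroid of triangle TXD ⇒ B = (1/3, 1/2)
through M parallel to SX: direction (1, 0); meets BX at U = (7/3, -1)
U = B + t·(X−B) with t = 3

t = 3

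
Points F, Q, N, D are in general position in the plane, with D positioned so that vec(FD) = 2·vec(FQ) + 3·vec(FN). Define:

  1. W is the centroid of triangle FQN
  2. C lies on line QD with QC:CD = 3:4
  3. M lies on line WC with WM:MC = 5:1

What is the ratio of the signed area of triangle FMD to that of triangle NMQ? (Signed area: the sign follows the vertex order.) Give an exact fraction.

Choose coordinates F = (0, 0), Q = (1, 0), N = (0, 1), D = (2, 3).
1. W is the centroid of triangle FQN ⇒ W = (1/3, 1/3)
2. C lies on line QD with QC:CD = 3:4 ⇒ C = (10/7, 9/7)
3. M lies on line WC with WM:MC = 5:1 ⇒ M = (157/126, 71/63)
2·[FMD] = 187/126, 2·[NMQ] = -173/126
[FMD]:[NMQ] = 187/126:-173/126 = -187/173

[FMD]:[NMQ] = -187/173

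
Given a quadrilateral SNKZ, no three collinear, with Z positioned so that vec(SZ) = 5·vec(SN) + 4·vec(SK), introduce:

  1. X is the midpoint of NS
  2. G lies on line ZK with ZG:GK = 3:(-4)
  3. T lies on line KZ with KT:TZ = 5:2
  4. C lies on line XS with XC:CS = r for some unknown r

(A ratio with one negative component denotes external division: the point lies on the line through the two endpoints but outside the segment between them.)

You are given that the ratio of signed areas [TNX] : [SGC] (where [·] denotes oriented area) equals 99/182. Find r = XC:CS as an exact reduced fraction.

r = 5/4

Work in coordinates with S = (0, 0), N = (1, 0), K = (0, 1), Z = (5, 4).
1. X is the midpoint of NS ⇒ X = (1/2, 0)
2. G lies on line ZK with ZG:GK = 3:(-4) ⇒ G = (20, 13)
3. T lies on line KZ with KT:TZ = 5:2 ⇒ T = (25/7, 22/7)
4. With XC:CS = r, write λ = r/(r+1) so C = X + λ·(S−X); C is affine-linear in λ
Every point depending on C is an affine combination of C and λ-independent points, so each such coordinate is linear in λ; the λ² term in each signed area is a multiple of (S−X)×(S−X) = 0, so 2·[TNX] and 2·[SGC] are each linear in λ. Evaluating at λ=0 and λ=1:
  2·[TNX] = -11/7,   2·[SGC] = 13/2·λ − 13/2
So [TNX]:[SGC] = (-11/7) / (13/2·λ − 13/2). Setting this equal to 99/182:
  -11/7 = 99/182·(13/2·λ − 13/2)  ⇒  λ = 5/9
Then r = λ/(1−λ) = (5/9)/(4/9) = 5/4. Check: with r = 5/4, C = (2/9, 0) and [TNX]:[SGC] = 99/182 as required.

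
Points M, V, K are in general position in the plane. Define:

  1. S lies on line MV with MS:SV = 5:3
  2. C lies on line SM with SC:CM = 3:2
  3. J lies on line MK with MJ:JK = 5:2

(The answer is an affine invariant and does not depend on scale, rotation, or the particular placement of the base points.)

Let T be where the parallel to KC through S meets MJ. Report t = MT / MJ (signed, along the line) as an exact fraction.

Work in coordinates with M = (0, 0), V = (1, 0), K = (0, 1).
1. S lies on line MV with MS:SV = 5:3 ⇒ S = (5/8, 0)
2. C lies on line SM with SC:CM = 3:2 ⇒ C = (1/4, 0)
3. J lies on line MK with MJ:JK = 5:2 ⇒ J = (0, 5/7)
through S parallel to KC: direction (1/4, -1); meets MJ at T = (0, 5/2)
T = M + t·(J−M) with t = 7/2

t = 7/2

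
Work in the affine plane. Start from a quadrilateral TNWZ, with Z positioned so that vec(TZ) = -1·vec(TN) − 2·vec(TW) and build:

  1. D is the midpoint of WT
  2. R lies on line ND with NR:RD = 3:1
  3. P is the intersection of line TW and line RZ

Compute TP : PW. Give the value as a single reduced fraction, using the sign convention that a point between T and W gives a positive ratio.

Set T = (0, 0), N = (1, 0), W = (0, 1), Z = (-1, -2); any affine frame gives the same invariant.
1. D is the midpoint of WT ⇒ D = (0, 1/2)
2. R lies on line ND with NR:RD = 3:1 ⇒ R = (1/4, 3/8)
3. P is the intersection of line TW and line RZ ⇒ P = (0, -1/10)
P = T + t·(W−T) with t = -1/10, so TP:PW = t:(1−t) = -1/10:11/10

TP:PW = -1/11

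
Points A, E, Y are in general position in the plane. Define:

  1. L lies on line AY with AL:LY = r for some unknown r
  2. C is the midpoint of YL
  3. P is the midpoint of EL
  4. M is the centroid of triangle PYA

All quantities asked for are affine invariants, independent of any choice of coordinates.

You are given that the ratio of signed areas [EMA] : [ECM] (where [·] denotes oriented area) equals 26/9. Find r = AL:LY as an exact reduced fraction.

r = 1/5

Choose coordinates A = (0, 0), E = (1, 0), Y = (0, 1).
1. With AL:LY = r, write λ = r/(r+1) so L = A + λ·(Y−A); L is affine-linear in λ
2. C is the midpoint of YL ⇒ C is an affine combination of earlier points and hence also affine-linear in λ
3. P is the midpoint of EL ⇒ P is an affine combination of earlier points and hence also affine-linear in λ
4. M is the centroid of triangle PYA ⇒ M is an affine combination of earlier points and hence also affine-linear in λ
Every point depending on L is an affine combination of L and λ-independent points, so each such coordinate is linear in λ; the λ² term in each signed area is a multiple of (Y−A)×(Y−A) = 0, so 2·[EMA] and 2·[ECM] are each linear in λ. Evaluating at λ=0 and λ=1:
  2·[EMA] = 1/6·λ + 1/3,   2·[ECM] = 1/4·λ + 1/12
So [EMA]:[ECM] = (1/6·λ + 1/3) / (1/4·λ + 1/12). Setting this equal to 26/9:
  1/6·λ + 1/3 = 26/9·(1/4·λ + 1/12)  ⇒  λ = 1/6
Then r = λ/(1−λ) = (1/6)/(5/6) = 1/5. Check: with r = 1/5, L = (0, 1/6) and [EMA]:[ECM] = 26/9 as required.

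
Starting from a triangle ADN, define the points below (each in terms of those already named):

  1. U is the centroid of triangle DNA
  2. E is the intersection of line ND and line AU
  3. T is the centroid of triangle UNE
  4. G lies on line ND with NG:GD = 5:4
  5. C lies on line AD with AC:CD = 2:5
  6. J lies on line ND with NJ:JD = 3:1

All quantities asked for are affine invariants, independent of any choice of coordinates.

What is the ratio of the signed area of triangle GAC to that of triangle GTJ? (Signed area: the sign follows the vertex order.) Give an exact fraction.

Choose coordinates A = (0, 0), D = (1, 0), N = (0, 1).
1. U is the centroid of triangle DNA ⇒ U = (1/3, 1/3)
2. E is the intersection of line ND and line AU ⇒ E = (1/2, 1/2)
3. T is the centroid of triangle UNE ⇒ T = (5/18, 11/18)
4. G lies on line ND with NG:GD = 5:4 ⇒ G = (5/9, 4/9)
5. C lies on line AD with AC:CD = 2:5 ⇒ C = (2/7, 0)
6. J lies on line ND with NJ:JD = 3:1 ⇒ J = (3/4, 1/4)
2·[GAC] = 8/63, 2·[GTJ] = 7/324
[GAC]:[GTJ] = 8/63:7/324 = 288/49

[GAC]:[GTJ] = 288/49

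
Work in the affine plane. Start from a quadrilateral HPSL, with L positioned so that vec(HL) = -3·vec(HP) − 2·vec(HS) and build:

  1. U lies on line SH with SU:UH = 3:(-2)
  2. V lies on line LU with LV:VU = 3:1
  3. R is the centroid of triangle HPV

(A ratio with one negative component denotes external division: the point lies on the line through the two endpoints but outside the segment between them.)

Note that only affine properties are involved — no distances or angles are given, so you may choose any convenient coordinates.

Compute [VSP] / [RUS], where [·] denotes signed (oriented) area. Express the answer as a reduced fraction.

Work in coordinates with H = (0, 0), P = (1, 0), S = (0, 1), L = (-3, -2).
1. U lies on line SH with SU:UH = 3:(-2) ⇒ U = (0, -2)
2. V lies on line LU with LV:VU = 3:1 ⇒ V = (-3/4, -2)
3. R is the centroid of triangle HPV ⇒ R = (1/12, -2/3)
2·[VSP] = -15/4, 2·[RUS] = -1/4
[VSP]:[RUS] = -15/4:-1/4 = 15

[VSP]:[RUS] = 15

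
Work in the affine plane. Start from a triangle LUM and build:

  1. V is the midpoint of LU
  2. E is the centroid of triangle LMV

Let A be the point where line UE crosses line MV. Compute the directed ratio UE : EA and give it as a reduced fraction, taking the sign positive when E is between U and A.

Work in coordinates with L = (0, 0), U = (1, 0), M = (0, 1).
1. V is the midpoint of LU ⇒ V = (1/2, 0)
2. E is the centroid of triangle LMV ⇒ E = (1/6, 1/3)
line UE meets MV at A = (3/8, 1/4)
E = U + t·(A−U) with t = 4/3, so UE:EA = 4/3:-1/3

UE:EA = -4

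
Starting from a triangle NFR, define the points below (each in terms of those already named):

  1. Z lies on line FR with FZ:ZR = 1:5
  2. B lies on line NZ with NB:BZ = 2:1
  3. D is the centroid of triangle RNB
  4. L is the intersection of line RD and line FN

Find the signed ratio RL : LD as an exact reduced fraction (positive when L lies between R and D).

RL:LD = -27/10

Work in coordinates with N = (0, 0), F = (1, 0), R = (0, 1).
1. Z lies on line FR with FZ:ZR = 1:5 ⇒ Z = (5/6, 1/6)
2. B lies on line NZ with NB:BZ = 2:1 ⇒ B = (5/9, 1/9)
3. D is the centroid of triangle RNB ⇒ D = (5/27, 10/27)
4. L is the intersection of line RD and line FN ⇒ L = (5/17, 0)
L = R + t·(D−R) with t = 27/17, so RL:LD = t:(1−t) = 27/17:-10/17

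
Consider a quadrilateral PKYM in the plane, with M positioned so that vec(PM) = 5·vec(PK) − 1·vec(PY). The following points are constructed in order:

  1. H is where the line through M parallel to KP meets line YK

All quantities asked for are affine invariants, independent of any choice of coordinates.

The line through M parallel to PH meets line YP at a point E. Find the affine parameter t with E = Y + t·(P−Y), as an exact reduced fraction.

Choose coordinates P = (0, 0), K = (1, 0), Y = (0, 1), M = (5, -1).
1. H is where the line through M parallel to KP meets line YK ⇒ H = (2, -1)
through M parallel to PH: direction (2, -1); meets YP at E = (0, 3/2)
E = Y + t·(P−Y) with t = -1/2

t = -1/2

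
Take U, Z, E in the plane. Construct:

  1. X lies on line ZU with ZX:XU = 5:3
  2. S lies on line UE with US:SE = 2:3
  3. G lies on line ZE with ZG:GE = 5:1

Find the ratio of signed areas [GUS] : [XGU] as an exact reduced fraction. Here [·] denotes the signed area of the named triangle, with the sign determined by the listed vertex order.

[GUS]:[XGU] = -16/75

Work in coordinates with U = (0, 0), Z = (1, 0), E = (0, 1).
1. X lies on line ZU with ZX:XU = 5:3 ⇒ X = (3/8, 0)
2. S lies on line UE with US:SE = 2:3 ⇒ S = (0, 2/5)
3. G lies on line ZE with ZG:GE = 5:1 ⇒ G = (1/6, 5/6)
2·[GUS] = -1/15, 2·[XGU] = 5/16
[GUS]:[XGU] = -1/15:5/16 = -16/75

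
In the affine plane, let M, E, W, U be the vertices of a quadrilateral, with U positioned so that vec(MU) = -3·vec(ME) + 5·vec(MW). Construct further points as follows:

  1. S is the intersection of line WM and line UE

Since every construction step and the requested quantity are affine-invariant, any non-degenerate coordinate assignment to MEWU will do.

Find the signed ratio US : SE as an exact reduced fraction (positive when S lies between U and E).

US:SE = 3

Set M = (0, 0), E = (1, 0), W = (0, 1), U = (-3, 5); any affine frame gives the same invariant.
1. S is the intersection of line WM and line UE ⇒ S = (0, 5/4)
S = U + t·(E−U) with t = 3/4, so US:SE = t:(1−t) = 3/4:1/4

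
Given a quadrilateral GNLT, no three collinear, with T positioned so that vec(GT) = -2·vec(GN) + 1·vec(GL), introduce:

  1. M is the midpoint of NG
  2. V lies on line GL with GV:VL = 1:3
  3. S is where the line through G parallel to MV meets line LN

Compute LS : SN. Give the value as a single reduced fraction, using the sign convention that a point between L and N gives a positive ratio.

Work in coordinates with G = (0, 0), N = (1, 0), L = (0, 1), T = (-2, 1).
1. M is the midpoint of NG ⇒ M = (1/2, 0)
2. V lies on line GL with GV:VL = 1:3 ⇒ V = (0, 1/4)
3. S is where the line through G parallel to MV meets line LN ⇒ S = (2, -1)
S = L + t·(N−L) with t = 2, so LS:SN = t:(1−t) = 2:-1

LS:SN = -2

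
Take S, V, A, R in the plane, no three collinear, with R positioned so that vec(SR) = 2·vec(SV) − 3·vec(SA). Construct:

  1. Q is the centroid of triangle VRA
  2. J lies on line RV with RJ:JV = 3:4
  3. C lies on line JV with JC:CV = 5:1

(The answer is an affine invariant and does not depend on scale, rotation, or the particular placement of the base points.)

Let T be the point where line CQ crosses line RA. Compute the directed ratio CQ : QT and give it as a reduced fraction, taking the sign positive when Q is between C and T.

Work in coordinates with S = (0, 0), V = (1, 0), A = (0, 1), R = (2, -3).
1. Q is the centroid of triangle VRA ⇒ Q = (1, -2/3)
2. J lies on line RV with RJ:JV = 3:4 ⇒ J = (11/7, -12/7)
3. C lies on line JV with JC:CV = 5:1 ⇒ C = (23/21, -2/7)
line CQ meets RA at T = (17/18, -8/9)
Q = C + t·(T−C) with t = 12/19, so CQ:QT = 12/19:7/19

CQ:QT = 12/7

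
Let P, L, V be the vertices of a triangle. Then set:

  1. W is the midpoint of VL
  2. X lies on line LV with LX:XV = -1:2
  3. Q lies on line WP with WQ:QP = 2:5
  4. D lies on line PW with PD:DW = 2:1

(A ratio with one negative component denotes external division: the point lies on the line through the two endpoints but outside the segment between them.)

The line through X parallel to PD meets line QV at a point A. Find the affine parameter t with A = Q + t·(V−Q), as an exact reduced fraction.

Assign P = (0, 0), L = (1, 0), V = (0, 1) — the answer is frame-independent, so this choice is without loss of generality.
1. W is the midpoint of VL ⇒ W = (1/2, 1/2)
2. X lies on line LV with LX:XV = -1:2 ⇒ X = (2, -1)
3. Q lies on line WP with WQ:QP = 2:5 ⇒ Q = (5/14, 5/14)
4. D lies on line PW with PD:DW = 2:1 ⇒ D = (1/3, 1/3)
through X parallel to PD: direction (1/3, 1/3); meets QV at A = (10/7, -11/7)
A = Q + t·(V−Q) with t = -3

t = -3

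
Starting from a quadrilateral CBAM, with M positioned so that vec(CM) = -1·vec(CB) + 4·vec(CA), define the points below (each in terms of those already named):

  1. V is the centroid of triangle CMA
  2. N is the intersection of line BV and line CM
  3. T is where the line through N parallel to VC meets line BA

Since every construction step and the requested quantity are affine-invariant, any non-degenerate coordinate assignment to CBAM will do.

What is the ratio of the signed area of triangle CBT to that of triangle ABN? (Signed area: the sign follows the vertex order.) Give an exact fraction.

Work in coordinates with C = (0, 0), B = (1, 0), A = (0, 1), M = (-1, 4).
1. V is the centroid of triangle CMA ⇒ V = (-1/3, 5/3)
2. N is the intersection of line BV and line CM ⇒ N = (-5/11, 20/11)
3. T is where the line through N parallel to VC meets line BA ⇒ T = (-4/11, 15/11)
2·[CBT] = 15/11, 2·[ABN] = 4/11
[CBT]:[ABN] = 15/11:4/11 = 15/4

[CBT]:[ABN] = 15/4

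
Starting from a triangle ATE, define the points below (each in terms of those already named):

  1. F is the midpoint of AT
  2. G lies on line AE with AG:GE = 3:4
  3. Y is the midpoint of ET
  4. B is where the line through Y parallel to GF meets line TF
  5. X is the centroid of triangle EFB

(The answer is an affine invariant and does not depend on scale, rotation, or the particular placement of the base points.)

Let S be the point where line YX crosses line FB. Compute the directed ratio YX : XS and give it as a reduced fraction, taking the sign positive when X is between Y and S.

Set A = (0, 0), T = (1, 0), E = (0, 1); any affine frame gives the same invariant.
1. F is the midpoint of AT ⇒ F = (1/2, 0)
2. G lies on line AE with AG:GE = 3:4 ⇒ G = (0, 3/7)
3. Y is the midpoint of ET ⇒ Y = (1/2, 1/2)
4. B is where the line through Y parallel to GF meets line TF ⇒ B = (13/12, 0)
5. X is the centroid of triangle EFB ⇒ X = (19/36, 1/3)
line YX meets FB at S = (7/12, 0)
X = Y + t·(S−Y) with t = 1/3, so YX:XS = 1/3:2/3

YX:XS = 1/2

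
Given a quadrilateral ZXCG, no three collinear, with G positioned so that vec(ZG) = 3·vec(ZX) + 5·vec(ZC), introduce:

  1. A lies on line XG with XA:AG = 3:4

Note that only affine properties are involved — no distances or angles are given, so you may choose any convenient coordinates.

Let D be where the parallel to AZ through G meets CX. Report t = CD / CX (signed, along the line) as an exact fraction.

Set Z = (0, 0), X = (1, 0), C = (0, 1), G = (3, 5); any affine frame gives the same invariant.
1. A lies on line XG with XA:AG = 3:4 ⇒ A = (13/7, 15/7)
through G parallel to AZ: direction (-13/7, -15/7); meets CX at D = (-1/4, 5/4)
D = C + t·(X−C) with t = -1/4

t = -1/4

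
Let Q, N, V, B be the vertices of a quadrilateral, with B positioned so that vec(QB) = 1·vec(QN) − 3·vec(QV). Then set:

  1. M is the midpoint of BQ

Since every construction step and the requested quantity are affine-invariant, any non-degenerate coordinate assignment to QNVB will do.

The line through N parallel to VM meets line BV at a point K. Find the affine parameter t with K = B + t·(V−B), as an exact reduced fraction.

Work in coordinates with Q = (0, 0), N = (1, 0), V = (0, 1), B = (1, -3).
1. M is the midpoint of BQ ⇒ M = (1/2, -3/2)
through N parallel to VM: direction (1/2, -5/2); meets BV at K = (4, -15)
K = B + t·(V−B) with t = -3

t = -3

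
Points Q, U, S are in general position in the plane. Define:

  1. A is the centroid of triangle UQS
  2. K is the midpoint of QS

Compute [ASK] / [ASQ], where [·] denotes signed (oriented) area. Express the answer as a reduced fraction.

Choose coordinates Q = (0, 0), U = (1, 0), S = (0, 1).
1. A is the centroid of triangle UQS ⇒ A = (1/3, 1/3)
2. K is the midpoint of QS ⇒ K = (0, 1/2)
2·[ASK] = 1/6, 2·[ASQ] = 1/3
[ASK]:[ASQ] = 1/6:1/3 = 1/2

[ASK]:[ASQ] = 1/2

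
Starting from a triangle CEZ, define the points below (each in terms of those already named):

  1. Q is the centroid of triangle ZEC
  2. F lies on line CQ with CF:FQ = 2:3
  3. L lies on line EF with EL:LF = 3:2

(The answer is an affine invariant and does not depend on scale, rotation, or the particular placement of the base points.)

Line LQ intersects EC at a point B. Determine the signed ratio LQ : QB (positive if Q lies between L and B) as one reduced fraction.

Work in coordinates with C = (0, 0), E = (1, 0), Z = (0, 1).
1. Q is the centroid of triangle ZEC ⇒ Q = (1/3, 1/3)
2. F lies on line CQ with CF:FQ = 2:3 ⇒ F = (2/15, 2/15)
3. L lies on line EF with EL:LF = 3:2 ⇒ L = (12/25, 2/25)
line LQ meets EC at B = (10/19, 0)
Q = L + t·(B−L) with t = -19/6, so LQ:QB = -19/6:25/6

LQ:QB = -19/25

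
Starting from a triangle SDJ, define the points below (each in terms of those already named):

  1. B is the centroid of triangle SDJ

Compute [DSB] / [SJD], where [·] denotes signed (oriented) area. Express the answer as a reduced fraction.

[DSB]:[SJD] = 1/3

Work in coordinates with S = (0, 0), D = (1, 0), J = (0, 1).
1. B is the centroid of triangle SDJ ⇒ B = (1/3, 1/3)
2·[DSB] = -1/3, 2·[SJD] = -1
[DSB]:[SJD] = -1/3:-1 = 1/3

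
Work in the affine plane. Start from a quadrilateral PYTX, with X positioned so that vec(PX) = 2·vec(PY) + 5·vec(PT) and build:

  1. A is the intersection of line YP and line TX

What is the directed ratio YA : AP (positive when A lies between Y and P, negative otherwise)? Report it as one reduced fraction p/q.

Assign P = (0, 0), Y = (1, 0), T = (0, 1), X = (2, 5) — the answer is frame-independent, so this choice is without loss of generality.
1. A is the intersection of line YP and line TX ⇒ A = (-1/2, 0)
A = Y + t·(P−Y) with t = 3/2, so YA:AP = t:(1−t) = 3/2:-1/2

YA:AP = -3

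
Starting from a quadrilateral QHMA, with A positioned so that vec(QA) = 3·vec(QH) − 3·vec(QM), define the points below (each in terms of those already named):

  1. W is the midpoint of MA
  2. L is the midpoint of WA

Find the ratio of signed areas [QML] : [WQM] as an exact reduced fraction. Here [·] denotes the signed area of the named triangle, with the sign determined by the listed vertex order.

Work in coordinates with Q = (0, 0), H = (1, 0), M = (0, 1), A = (3, -3).
1. W is the midpoint of MA ⇒ W = (3/2, -1)
2. L is the midpoint of WA ⇒ L = (9/4, -2)
2·[QML] = -9/4, 2·[WQM] = -3/2
[QML]:[WQM] = -9/4:-3/2 = 3/2

[QML]:[WQM] = 3/2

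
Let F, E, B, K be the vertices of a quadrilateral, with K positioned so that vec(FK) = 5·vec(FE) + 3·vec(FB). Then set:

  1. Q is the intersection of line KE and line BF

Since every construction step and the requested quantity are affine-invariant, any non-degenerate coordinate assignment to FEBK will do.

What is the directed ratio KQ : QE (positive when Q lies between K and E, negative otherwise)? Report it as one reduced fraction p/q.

KQ:QE = -5

Assign F = (0, 0), E = (1, 0), B = (0, 1), K = (5, 3) — the answer is frame-independent, so this choice is without loss of generality.
1. Q is the intersection of line KE and line BF ⇒ Q = (0, -3/4)
Q = K + t·(E−K) with t = 5/4, so KQ:QE = t:(1−t) = 5/4:-1/4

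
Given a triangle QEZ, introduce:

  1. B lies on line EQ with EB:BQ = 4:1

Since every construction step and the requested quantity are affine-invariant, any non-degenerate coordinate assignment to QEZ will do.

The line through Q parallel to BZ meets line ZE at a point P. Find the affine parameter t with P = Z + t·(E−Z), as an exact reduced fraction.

Choose coordinates Q = (0, 0), E = (1, 0), Z = (0, 1).
1. B lies on line EQ with EB:BQ = 4:1 ⇒ B = (1/5, 0)
through Q parallel to BZ: direction (-1/5, 1); meets ZE at P = (-1/4, 5/4)
P = Z + t·(E−Z) with t = -1/4

t = -1/4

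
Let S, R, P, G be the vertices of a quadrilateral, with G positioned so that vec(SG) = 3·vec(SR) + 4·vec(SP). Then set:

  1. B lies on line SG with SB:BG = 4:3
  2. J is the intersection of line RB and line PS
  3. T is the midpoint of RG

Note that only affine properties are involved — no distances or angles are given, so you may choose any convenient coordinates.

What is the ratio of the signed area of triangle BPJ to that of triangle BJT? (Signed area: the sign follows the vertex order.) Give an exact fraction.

Choose coordinates S = (0, 0), R = (1, 0), P = (0, 1), G = (3, 4).
1. B lies on line SG with SB:BG = 4:3 ⇒ B = (12/7, 16/7)
2. J is the intersection of line RB and line PS ⇒ J = (0, -16/5)
3. T is the midpoint of RG ⇒ T = (2, 2)
2·[BPJ] = 36/5, 2·[BJT] = 72/35
[BPJ]:[BJT] = 36/5:72/35 = 7/2

[BPJ]:[BJT] = 7/2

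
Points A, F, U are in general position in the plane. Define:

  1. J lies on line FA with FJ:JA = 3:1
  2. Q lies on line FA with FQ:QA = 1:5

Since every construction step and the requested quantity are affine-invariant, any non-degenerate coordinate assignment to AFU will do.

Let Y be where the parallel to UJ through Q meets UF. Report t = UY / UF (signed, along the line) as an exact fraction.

Choose coordinates A = (0, 0), F = (1, 0), U = (0, 1).
1. J lies on line FA with FJ:JA = 3:1 ⇒ J = (1/4, 0)
2. Q lies on line FA with FQ:QA = 1:5 ⇒ Q = (5/6, 0)
through Q parallel to UJ: direction (1/4, -1); meets UF at Y = (7/9, 2/9)
Y = U + t·(F−U) with t = 7/9

t = 7/9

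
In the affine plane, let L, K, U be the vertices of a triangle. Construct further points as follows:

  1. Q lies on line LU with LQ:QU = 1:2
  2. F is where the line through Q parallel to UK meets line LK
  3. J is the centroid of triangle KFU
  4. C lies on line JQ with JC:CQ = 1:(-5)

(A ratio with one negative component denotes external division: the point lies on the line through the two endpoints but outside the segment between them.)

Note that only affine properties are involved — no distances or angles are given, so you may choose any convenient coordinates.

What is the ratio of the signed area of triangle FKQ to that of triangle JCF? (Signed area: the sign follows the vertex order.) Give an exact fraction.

[FKQ]:[JCF] = -6

Choose coordinates L = (0, 0), K = (1, 0), U = (0, 1).
1. Q lies on line LU with LQ:QU = 1:2 ⇒ Q = (0, 1/3)
2. F is where the line through Q parallel to UK meets line LK ⇒ F = (1/3, 0)
3. J is the centroid of triangle KFU ⇒ J = (4/9, 1/3)
4. C lies on line JQ with JC:CQ = 1:(-5) ⇒ C = (5/9, 1/3)
2·[FKQ] = 2/9, 2·[JCF] = -1/27
[FKQ]:[JCF] = 2/9:-1/27 = -6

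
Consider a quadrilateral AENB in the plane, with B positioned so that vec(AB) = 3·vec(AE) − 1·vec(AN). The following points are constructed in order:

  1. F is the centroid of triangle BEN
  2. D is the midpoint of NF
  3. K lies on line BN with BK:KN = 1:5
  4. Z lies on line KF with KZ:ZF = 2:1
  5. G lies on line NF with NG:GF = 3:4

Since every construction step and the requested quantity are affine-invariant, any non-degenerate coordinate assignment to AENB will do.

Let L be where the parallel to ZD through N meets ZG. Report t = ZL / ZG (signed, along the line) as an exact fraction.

t = 7

Assign A = (0, 0), E = (1, 0), N = (0, 1), B = (3, -1) — the answer is frame-independent, so this choice is without loss of generality.
1. F is the centroid of triangle BEN ⇒ F = (4/3, 0)
2. D is the midpoint of NF ⇒ D = (2/3, 1/2)
3. K lies on line BN with BK:KN = 1:5 ⇒ K = (5/2, -2/3)
4. Z lies on line KF with KZ:ZF = 2:1 ⇒ Z = (31/18, -2/9)
5. G lies on line NF with NG:GF = 3:4 ⇒ G = (4/7, 4/7)
through N parallel to ZD: direction (-19/18, 13/18); meets ZG at L = (-19/3, 16/3)
L = Z + t·(G−Z) with t = 7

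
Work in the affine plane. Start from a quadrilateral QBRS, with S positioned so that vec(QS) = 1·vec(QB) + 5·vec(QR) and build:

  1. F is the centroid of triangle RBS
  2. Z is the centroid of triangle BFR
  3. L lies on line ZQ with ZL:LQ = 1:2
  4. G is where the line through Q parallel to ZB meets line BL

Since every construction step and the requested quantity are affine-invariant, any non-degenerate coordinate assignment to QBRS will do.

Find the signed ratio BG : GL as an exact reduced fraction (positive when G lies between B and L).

Assign Q = (0, 0), B = (1, 0), R = (0, 1), S = (1, 5) — the answer is frame-independent, so this choice is without loss of generality.
1. F is the centroid of triangle RBS ⇒ F = (2/3, 2)
2. Z is the centroid of triangle BFR ⇒ Z = (5/9, 1)
3. L lies on line ZQ with ZL:LQ = 1:2 ⇒ L = (10/27, 2/3)
4. G is where the line through Q parallel to ZB meets line BL ⇒ G = (-8/9, 2)
G = B + t·(L−B) with t = 3, so BG:GL = t:(1−t) = 3:-2

BG:GL = -3/2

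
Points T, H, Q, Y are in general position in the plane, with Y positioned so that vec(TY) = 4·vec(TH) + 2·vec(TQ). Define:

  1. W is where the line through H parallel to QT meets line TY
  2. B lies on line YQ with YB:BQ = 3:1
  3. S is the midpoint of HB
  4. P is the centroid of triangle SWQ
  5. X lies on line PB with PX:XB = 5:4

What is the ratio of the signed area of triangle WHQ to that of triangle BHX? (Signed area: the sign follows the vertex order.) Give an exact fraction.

[WHQ]:[BHX] = 27/10

Assign T = (0, 0), H = (1, 0), Q = (0, 1), Y = (4, 2) — the answer is frame-independent, so this choice is without loss of generality.
1. W is where the line through H parallel to QT meets line TY ⇒ W = (1, 1/2)
2. B lies on line YQ with YB:BQ = 3:1 ⇒ B = (1, 5/4)
3. S is the midpoint of HB ⇒ S = (1, 5/8)
4. P is the centroid of triangle SWQ ⇒ P = (2/3, 17/24)
5. X lies on line PB with PX:XB = 5:4 ⇒ X = (23/27, 109/108)
2·[WHQ] = -1/2, 2·[BHX] = -5/27
[WHQ]:[BHX] = -1/2:-5/27 = 27/10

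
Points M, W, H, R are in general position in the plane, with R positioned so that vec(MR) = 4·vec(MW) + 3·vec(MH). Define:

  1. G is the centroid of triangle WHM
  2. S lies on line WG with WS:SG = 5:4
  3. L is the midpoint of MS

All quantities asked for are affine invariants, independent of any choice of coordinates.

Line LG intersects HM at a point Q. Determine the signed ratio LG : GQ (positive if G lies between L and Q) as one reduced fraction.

Assign M = (0, 0), W = (1, 0), H = (0, 1), R = (4, 3) — the answer is frame-independent, so this choice is without loss of generality.
1. G is the centroid of triangle WHM ⇒ G = (1/3, 1/3)
2. S lies on line WG with WS:SG = 5:4 ⇒ S = (17/27, 5/27)
3. L is the midpoint of MS ⇒ L = (17/54, 5/54)
line LG meets HM at Q = (0, -4)
G = L + t·(Q−L) with t = -1/17, so LG:GQ = -1/17:18/17

LG:GQ = -1/18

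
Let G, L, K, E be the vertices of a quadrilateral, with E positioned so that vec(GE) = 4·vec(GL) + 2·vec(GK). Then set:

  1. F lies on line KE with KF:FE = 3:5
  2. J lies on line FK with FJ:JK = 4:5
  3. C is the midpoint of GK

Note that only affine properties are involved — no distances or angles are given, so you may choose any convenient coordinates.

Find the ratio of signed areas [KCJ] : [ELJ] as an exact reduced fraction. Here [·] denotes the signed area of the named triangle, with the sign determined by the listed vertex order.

Choose coordinates G = (0, 0), L = (1, 0), K = (0, 1), E = (4, 2).
1. F lies on line KE with KF:FE = 3:5 ⇒ F = (3/2, 11/8)
2. J lies on line FK with FJ:JK = 4:5 ⇒ J = (5/6, 29/24)
3. C is the midpoint of GK ⇒ C = (0, 1/2)
2·[KCJ] = 5/12, 2·[ELJ] = -95/24
[KCJ]:[ELJ] = 5/12:-95/24 = -2/19

[KCJ]:[ELJ] = -2/19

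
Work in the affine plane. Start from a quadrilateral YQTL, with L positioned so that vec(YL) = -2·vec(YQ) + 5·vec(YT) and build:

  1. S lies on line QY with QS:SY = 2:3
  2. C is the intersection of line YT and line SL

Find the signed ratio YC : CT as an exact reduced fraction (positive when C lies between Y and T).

Work in coordinates with Y = (0, 0), Q = (1, 0), T = (0, 1), L = (-2, 5).
1. S lies on line QY with QS:SY = 2:3 ⇒ S = (3/5, 0)
2. C is the intersection of line YT and line SL ⇒ C = (0, 15/13)
C = Y + t·(T−Y) with t = 15/13, so YC:CT = t:(1−t) = 15/13:-2/13

YC:CT = -15/2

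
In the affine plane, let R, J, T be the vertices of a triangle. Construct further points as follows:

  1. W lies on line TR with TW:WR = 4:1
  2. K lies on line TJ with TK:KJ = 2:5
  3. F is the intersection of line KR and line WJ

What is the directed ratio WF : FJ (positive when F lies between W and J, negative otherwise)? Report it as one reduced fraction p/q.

Set R = (0, 0), J = (1, 0), T = (0, 1); any affine frame gives the same invariant.
1. W lies on line TR with TW:WR = 4:1 ⇒ W = (0, 1/5)
2. K lies on line TJ with TK:KJ = 2:5 ⇒ K = (2/7, 5/7)
3. F is the intersection of line KR and line WJ ⇒ F = (2/27, 5/27)
F = W + t·(J−W) with t = 2/27, so WF:FJ = t:(1−t) = 2/27:25/27

WF:FJ = 2/25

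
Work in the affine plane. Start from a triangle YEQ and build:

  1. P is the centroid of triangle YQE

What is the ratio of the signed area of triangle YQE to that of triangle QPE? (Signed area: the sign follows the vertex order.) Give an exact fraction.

[YQE]:[QPE] = -3

Choose coordinates Y = (0, 0), E = (1, 0), Q = (0, 1).
1. P is the centroid of triangle YQE ⇒ P = (1/3, 1/3)
2·[YQE] = -1, 2·[QPE] = 1/3
[YQE]:[QPE] = -1:1/3 = -3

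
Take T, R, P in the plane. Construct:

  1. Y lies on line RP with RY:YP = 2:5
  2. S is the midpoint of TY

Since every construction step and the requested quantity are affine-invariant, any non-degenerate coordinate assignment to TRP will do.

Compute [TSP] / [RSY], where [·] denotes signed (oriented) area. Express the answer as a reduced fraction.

[TSP]:[RSY] = -5/2

Set T = (0, 0), R = (1, 0), P = (0, 1); any affine frame gives the same invariant.
1. Y lies on line RP with RY:YP = 2:5 ⇒ Y = (5/7, 2/7)
2. S is the midpoint of TY ⇒ S = (5/14, 1/7)
2·[TSP] = 5/14, 2·[RSY] = -1/7
[TSP]:[RSY] = 5/14:-1/7 = -5/2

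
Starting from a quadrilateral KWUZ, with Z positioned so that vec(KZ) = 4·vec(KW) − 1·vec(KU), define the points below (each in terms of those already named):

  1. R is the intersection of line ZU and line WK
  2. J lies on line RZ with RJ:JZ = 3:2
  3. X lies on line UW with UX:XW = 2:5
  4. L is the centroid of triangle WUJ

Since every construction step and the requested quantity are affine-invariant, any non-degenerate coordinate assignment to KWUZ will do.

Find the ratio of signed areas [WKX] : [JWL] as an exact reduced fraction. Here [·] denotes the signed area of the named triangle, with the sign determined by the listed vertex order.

[WKX]:[JWL] = 75/56

Assign K = (0, 0), W = (1, 0), U = (0, 1), Z = (4, -1) — the answer is frame-independent, so this choice is without loss of generality.
1. R is the intersection of line ZU and line WK ⇒ R = (2, 0)
2. J lies on line RZ with RJ:JZ = 3:2 ⇒ J = (16/5, -3/5)
3. X lies on line UW with UX:XW = 2:5 ⇒ X = (2/7, 5/7)
4. L is the centroid of triangle WUJ ⇒ L = (7/5, 2/15)
2·[WKX] = -5/7, 2·[JWL] = -8/15
[WKX]:[JWL] = -5/7:-8/15 = 75/56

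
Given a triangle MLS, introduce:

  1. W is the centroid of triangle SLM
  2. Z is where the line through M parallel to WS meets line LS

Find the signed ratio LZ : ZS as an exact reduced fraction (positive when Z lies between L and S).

LZ:ZS = -2

Work in coordinates with M = (0, 0), L = (1, 0), S = (0, 1).
1. W is the centroid of triangle SLM ⇒ W = (1/3, 1/3)
2. Z is where the line through M parallel to WS meets line LS ⇒ Z = (-1, 2)
Z = L + t·(S−L) with t = 2, so LZ:ZS = t:(1−t) = 2:-1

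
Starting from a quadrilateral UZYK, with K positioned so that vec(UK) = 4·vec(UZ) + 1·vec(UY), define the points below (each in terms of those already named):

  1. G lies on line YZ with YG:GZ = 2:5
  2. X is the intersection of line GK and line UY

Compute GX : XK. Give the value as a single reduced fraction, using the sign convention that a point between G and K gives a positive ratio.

Choose coordinates U = (0, 0), Z = (1, 0), Y = (0, 1), K = (4, 1).
1. G lies on line YZ with YG:GZ = 2:5 ⇒ G = (2/7, 5/7)
2. X is the intersection of line GK and line UY ⇒ X = (0, 9/13)
X = G + t·(K−G) with t = -1/13, so GX:XK = t:(1−t) = -1/13:14/13

GX:XK = -1/14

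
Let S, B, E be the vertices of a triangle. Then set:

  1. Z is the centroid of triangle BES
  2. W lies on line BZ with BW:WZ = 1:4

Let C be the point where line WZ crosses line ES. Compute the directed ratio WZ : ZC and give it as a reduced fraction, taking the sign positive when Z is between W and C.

WZ:ZC = 8/5

Set S = (0, 0), B = (1, 0), E = (0, 1); any affine frame gives the same invariant.
1. Z is the centroid of triangle BES ⇒ Z = (1/3, 1/3)
2. W lies on line BZ with BW:WZ = 1:4 ⇒ W = (13/15, 1/15)
line WZ meets ES at C = (0, 1/2)
Z = W + t·(C−W) with t = 8/13, so WZ:ZC = 8/13:5/13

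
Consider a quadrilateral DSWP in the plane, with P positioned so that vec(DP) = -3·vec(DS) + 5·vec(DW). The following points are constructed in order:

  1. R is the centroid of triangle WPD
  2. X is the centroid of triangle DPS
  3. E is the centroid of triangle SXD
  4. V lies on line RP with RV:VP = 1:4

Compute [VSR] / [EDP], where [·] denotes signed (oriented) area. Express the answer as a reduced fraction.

Work in coordinates with D = (0, 0), S = (1, 0), W = (0, 1), P = (-3, 5).
1. R is the centroid of triangle WPD ⇒ R = (-1, 2)
2. X is the centroid of triangle DPS ⇒ X = (-2/3, 5/3)
3. E is the centroid of triangle SXD ⇒ E = (1/9, 5/9)
4. V lies on line RP with RV:VP = 1:4 ⇒ V = (-7/5, 13/5)
2·[VSR] = -2/5, 2·[EDP] = -20/9
[VSR]:[EDP] = -2/5:-20/9 = 9/50

[VSR]:[EDP] = 9/50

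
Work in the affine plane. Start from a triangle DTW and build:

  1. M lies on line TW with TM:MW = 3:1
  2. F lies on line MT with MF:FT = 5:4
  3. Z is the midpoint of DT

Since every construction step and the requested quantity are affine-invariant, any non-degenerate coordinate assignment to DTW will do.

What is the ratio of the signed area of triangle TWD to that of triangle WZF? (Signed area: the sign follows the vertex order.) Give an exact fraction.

Assign D = (0, 0), T = (1, 0), W = (0, 1) — the answer is frame-independent, so this choice is without loss of generality.
1. M lies on line TW with TM:MW = 3:1 ⇒ M = (1/4, 3/4)
2. F lies on line MT with MF:FT = 5:4 ⇒ F = (2/3, 1/3)
3. Z is the midpoint of DT ⇒ Z = (1/2, 0)
2·[TWD] = 1, 2·[WZF] = 1/3
[TWD]:[WZF] = 1:1/3 = 3

[TWD]:[WZF] = 3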